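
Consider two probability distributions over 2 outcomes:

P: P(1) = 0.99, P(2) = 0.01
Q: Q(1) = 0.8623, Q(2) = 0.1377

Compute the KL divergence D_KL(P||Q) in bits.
0.1594 bits

D_KL(P||Q) = Σ P(x) log₂(P(x)/Q(x))

Computing term by term:
  P(1)·log₂(P(1)/Q(1)) = 0.99·log₂(0.99/0.8623) = 0.19725
  P(2)·log₂(P(2)/Q(2)) = 0.01·log₂(0.01/0.1377) = -0.03783

D_KL(P||Q) = 0.19725 - 0.03783 = 0.15942 ≈ 0.1594 bits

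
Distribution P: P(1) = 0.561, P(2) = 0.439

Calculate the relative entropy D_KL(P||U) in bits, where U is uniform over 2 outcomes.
0.0108 bits

U(i) = 1/2 for all i

D_KL(P||U) = Σ P(x) log₂(P(x) / (1/2))
           = Σ P(x) log₂(P(x)) + log₂(2)
           = log₂(2) - H(P)

H(P) = -Σ P(x) log₂(P(x)):
  -P(1)·log₂(P(1)) = -(0.561)·log₂(0.561) = 0.46783
  -P(2)·log₂(P(2)) = -(0.439)·log₂(0.439) = 0.52140
H(P) = 0.46783 + 0.52140 = 0.98923 bits

log₂(2) = 1.00000 bits

D_KL(P||U) = 1.00000 - 0.98923 = 0.01077 ≈ 0.0108 bits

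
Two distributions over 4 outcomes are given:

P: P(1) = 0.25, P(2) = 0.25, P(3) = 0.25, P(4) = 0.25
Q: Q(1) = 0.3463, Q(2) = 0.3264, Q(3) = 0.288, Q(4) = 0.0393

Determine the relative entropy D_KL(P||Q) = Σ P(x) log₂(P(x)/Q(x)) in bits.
0.4026 bits

D_KL(P||Q) = Σ P(x) log₂(P(x)/Q(x))

Computing term by term:
  P(1)·log₂(P(1)/Q(1)) = 0.25·log₂(0.25/0.3463) = -0.11752
  P(2)·log₂(P(2)/Q(2)) = 0.25·log₂(0.25/0.3264) = -0.09618
  P(3)·log₂(P(3)/Q(3)) = 0.25·log₂(0.25/0.288) = -0.05104
  P(4)·log₂(P(4)/Q(4)) = 0.25·log₂(0.25/0.0393) = 0.66733

D_KL(P||Q) = -0.11752 - 0.09618 - 0.05104 + 0.66733 = 0.40259 ≈ 0.4026 bits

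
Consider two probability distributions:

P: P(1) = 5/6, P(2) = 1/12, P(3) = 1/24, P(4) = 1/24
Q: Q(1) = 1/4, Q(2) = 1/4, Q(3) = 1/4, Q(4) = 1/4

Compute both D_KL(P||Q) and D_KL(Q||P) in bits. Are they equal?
D_KL(P||Q) = 1.1000 bits, D_KL(Q||P) = 1.2545 bits. No, they are not equal.

D_KL(P||Q) = Σ P(x) log₂(P(x)/Q(x))

Computing term by term:
  P(1)·log₂(P(1)/Q(1)) = (5/6)·log₂((5/6)/(1/4)) = 1.44747
  P(2)·log₂(P(2)/Q(2)) = (1/12)·log₂((1/12)/(1/4)) = -0.13208
  P(3)·log₂(P(3)/Q(3)) = (1/24)·log₂((1/24)/(1/4)) = -0.10771
  P(4)·log₂(P(4)/Q(4)) = (1/24)·log₂((1/24)/(1/4)) = -0.10771

D_KL(P||Q) = 1.44747 - 0.13208 - 0.10771 - 0.10771 = 1.09997 ≈ 1.1000 bits

D_KL(Q||P) = Σ Q(x) log₂(Q(x)/P(x))

Computing term by term:
  Q(1)·log₂(Q(1)/P(1)) = (1/4)·log₂((1/4)/(5/6)) = -0.43424
  Q(2)·log₂(Q(2)/P(2)) = (1/4)·log₂((1/4)/(1/12)) = 0.39624
  Q(3)·log₂(Q(3)/P(3)) = (1/4)·log₂((1/4)/(1/24)) = 0.64624
  Q(4)·log₂(Q(4)/P(4)) = (1/4)·log₂((1/4)/(1/24)) = 0.64624

D_KL(Q||P) = -0.43424 + 0.39624 + 0.64624 + 0.64624 = 1.25448 ≈ 1.2545 bits

These are NOT equal (difference: 0.1545 bits). KL divergence is asymmetric: D_KL(P||Q) ≠ D_KL(Q||P) in general.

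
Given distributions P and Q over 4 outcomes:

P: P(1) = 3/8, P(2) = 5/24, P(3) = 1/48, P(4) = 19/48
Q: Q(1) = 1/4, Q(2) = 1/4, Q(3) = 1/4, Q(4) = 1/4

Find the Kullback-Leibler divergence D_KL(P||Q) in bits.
0.3523 bits

D_KL(P||Q) = Σ P(x) log₂(P(x)/Q(x))

Computing term by term:
  P(1)·log₂(P(1)/Q(1)) = (3/8)·log₂((3/8)/(1/4)) = 0.21936
  P(2)·log₂(P(2)/Q(2)) = (5/24)·log₂((5/24)/(1/4)) = -0.05480
  P(3)·log₂(P(3)/Q(3)) = (1/48)·log₂((1/48)/(1/4)) = -0.07469
  P(4)·log₂(P(4)/Q(4)) = (19/48)·log₂((19/48)/(1/4)) = 0.26242

D_KL(P||Q) = 0.21936 - 0.05480 - 0.07469 + 0.26242 = 0.35229 ≈ 0.3523 bits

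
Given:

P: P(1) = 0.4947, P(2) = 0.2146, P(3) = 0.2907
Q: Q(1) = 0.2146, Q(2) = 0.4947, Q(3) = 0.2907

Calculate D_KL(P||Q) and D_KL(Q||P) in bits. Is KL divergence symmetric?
D_KL(P||Q) = 0.3375 bits, D_KL(Q||P) = 0.3375 bits. The two values coincide for this particular pair, but no — KL divergence is not symmetric in general.

D_KL(P||Q) = Σ P(x) log₂(P(x)/Q(x))

Computing term by term:
  P(1)·log₂(P(1)/Q(1)) = 0.4947·log₂(0.4947/0.2146) = 0.59607
  P(2)·log₂(P(2)/Q(2)) = 0.2146·log₂(0.2146/0.4947) = -0.25857
  P(3)·log₂(P(3)/Q(3)) = 0.2907·log₂(0.2907/0.2907) = 0.00000

D_KL(P||Q) = 0.59607 - 0.25857 + 0.00000 = 0.33750 ≈ 0.3375 bits

D_KL(Q||P) = Σ Q(x) log₂(Q(x)/P(x))

Computing term by term:
  Q(1)·log₂(Q(1)/P(1)) = 0.2146·log₂(0.2146/0.4947) = -0.25857
  Q(2)·log₂(Q(2)/P(2)) = 0.4947·log₂(0.4947/0.2146) = 0.59607
  Q(3)·log₂(Q(3)/P(3)) = 0.2907·log₂(0.2907/0.2907) = 0.00000

D_KL(Q||P) = -0.25857 + 0.59607 + 0.00000 = 0.33750 ≈ 0.3375 bits

These ARE equal here. Q is P with outcomes relabeled (Q(1) = P(2), Q(2) = P(1)) by a relabeling that is its own inverse, so the two sums contain exactly the same terms in a different order. This is a special case — KL divergence is not symmetric in general: D_KL(P||Q) ≠ D_KL(Q||P) for most P, Q.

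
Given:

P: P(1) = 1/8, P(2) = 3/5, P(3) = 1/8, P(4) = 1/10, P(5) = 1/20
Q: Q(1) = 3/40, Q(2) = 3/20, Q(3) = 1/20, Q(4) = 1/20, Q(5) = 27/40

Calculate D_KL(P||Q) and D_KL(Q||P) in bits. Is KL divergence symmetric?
D_KL(P||Q) = 1.3696 bits, D_KL(Q||P) = 2.0632 bits. No, KL divergence is not symmetric.

D_KL(P||Q) = Σ P(x) log₂(P(x)/Q(x))

Computing term by term:
  P(1)·log₂(P(1)/Q(1)) = (1/8)·log₂((1/8)/(3/40)) = 0.09212
  P(2)·log₂(P(2)/Q(2)) = (3/5)·log₂((3/5)/(3/20)) = 1.20000
  P(3)·log₂(P(3)/Q(3)) = (1/8)·log₂((1/8)/(1/20)) = 0.16524
  P(4)·log₂(P(4)/Q(4)) = (1/10)·log₂((1/10)/(1/20)) = 0.10000
  P(5)·log₂(P(5)/Q(5)) = (1/20)·log₂((1/20)/(27/40)) = -0.18774

D_KL(P||Q) = 0.09212 + 1.20000 + 0.16524 + 0.10000 - 0.18774 = 1.36962 ≈ 1.3696 bits

D_KL(Q||P) = Σ Q(x) log₂(Q(x)/P(x))

Computing term by term:
  Q(1)·log₂(Q(1)/P(1)) = (3/40)·log₂((3/40)/(1/8)) = -0.05527
  Q(2)·log₂(Q(2)/P(2)) = (3/20)·log₂((3/20)/(3/5)) = -0.30000
  Q(3)·log₂(Q(3)/P(3)) = (1/20)·log₂((1/20)/(1/8)) = -0.06610
  Q(4)·log₂(Q(4)/P(4)) = (1/20)·log₂((1/20)/(1/10)) = -0.05000
  Q(5)·log₂(Q(5)/P(5)) = (27/40)·log₂((27/40)/(1/20)) = 2.53455

D_KL(Q||P) = -0.05527 - 0.30000 - 0.06610 - 0.05000 + 2.53455 = 2.06318 ≈ 2.0632 bits

These are NOT equal (difference: 0.6936 bits). KL divergence is asymmetric: D_KL(P||Q) ≠ D_KL(Q||P) in general.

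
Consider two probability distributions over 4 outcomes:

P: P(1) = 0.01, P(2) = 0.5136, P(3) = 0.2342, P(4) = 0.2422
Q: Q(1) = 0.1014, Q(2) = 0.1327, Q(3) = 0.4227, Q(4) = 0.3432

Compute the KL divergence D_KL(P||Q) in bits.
0.6481 bits

D_KL(P||Q) = Σ P(x) log₂(P(x)/Q(x))

Computing term by term:
  P(1)·log₂(P(1)/Q(1)) = 0.01·log₂(0.01/0.1014) = -0.03342
  P(2)·log₂(P(2)/Q(2)) = 0.5136·log₂(0.5136/0.1327) = 1.00279
  P(3)·log₂(P(3)/Q(3)) = 0.2342·log₂(0.2342/0.4227) = -0.19951
  P(4)·log₂(P(4)/Q(4)) = 0.2422·log₂(0.2422/0.3432) = -0.12179

D_KL(P||Q) = -0.03342 + 1.00279 - 0.19951 - 0.12179 = 0.64807 ≈ 0.6481 bits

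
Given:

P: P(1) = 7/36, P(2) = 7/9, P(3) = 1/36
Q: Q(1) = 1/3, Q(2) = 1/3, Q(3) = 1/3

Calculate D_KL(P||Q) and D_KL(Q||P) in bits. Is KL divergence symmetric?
D_KL(P||Q) = 0.7000 bits, D_KL(Q||P) = 1.0467 bits. No, KL divergence is not symmetric.

D_KL(P||Q) = Σ P(x) log₂(P(x)/Q(x))

Computing term by term:
  P(1)·log₂(P(1)/Q(1)) = (7/36)·log₂((7/36)/(1/3)) = -0.15120
  P(2)·log₂(P(2)/Q(2)) = (7/9)·log₂((7/9)/(1/3)) = 0.95075
  P(3)·log₂(P(3)/Q(3)) = (1/36)·log₂((1/36)/(1/3)) = -0.09958

D_KL(P||Q) = -0.15120 + 0.95075 - 0.09958 = 0.69997 ≈ 0.7000 bits

D_KL(Q||P) = Σ Q(x) log₂(Q(x)/P(x))

Computing term by term:
  Q(1)·log₂(Q(1)/P(1)) = (1/3)·log₂((1/3)/(7/36)) = 0.25920
  Q(2)·log₂(Q(2)/P(2)) = (1/3)·log₂((1/3)/(7/9)) = -0.40746
  Q(3)·log₂(Q(3)/P(3)) = (1/3)·log₂((1/3)/(1/36)) = 1.19499

D_KL(Q||P) = 0.25920 - 0.40746 + 1.19499 = 1.04673 ≈ 1.0467 bits

These are NOT equal (difference: 0.3467 bits). KL divergence is asymmetric: D_KL(P||Q) ≠ D_KL(Q||P) in general.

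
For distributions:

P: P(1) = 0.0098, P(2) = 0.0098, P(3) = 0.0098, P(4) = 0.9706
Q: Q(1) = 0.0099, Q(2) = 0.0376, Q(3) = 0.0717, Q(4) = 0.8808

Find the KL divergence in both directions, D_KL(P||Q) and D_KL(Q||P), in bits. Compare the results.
D_KL(P||Q) = 0.0887 bits, D_KL(Q||P) = 0.1556 bits. D_KL(Q||P) is larger than D_KL(P||Q) by 0.0669 bits; the two directions differ.

D_KL(P||Q) = Σ P(x) log₂(P(x)/Q(x))

Computing term by term:
  P(1)·log₂(P(1)/Q(1)) = 0.0098·log₂(0.0098/0.0099) = -0.00014
  P(2)·log₂(P(2)/Q(2)) = 0.0098·log₂(0.0098/0.0376) = -0.01901
  P(3)·log₂(P(3)/Q(3)) = 0.0098·log₂(0.0098/0.0717) = -0.02814
  P(4)·log₂(P(4)/Q(4)) = 0.9706·log₂(0.9706/0.8808) = 0.13594

D_KL(P||Q) = -0.00014 - 0.01901 - 0.02814 + 0.13594 = 0.08865 ≈ 0.0887 bits

D_KL(Q||P) = Σ Q(x) log₂(Q(x)/P(x))

Computing term by term:
  Q(1)·log₂(Q(1)/P(1)) = 0.0099·log₂(0.0099/0.0098) = 0.00015
  Q(2)·log₂(Q(2)/P(2)) = 0.0376·log₂(0.0376/0.0098) = 0.07294
  Q(3)·log₂(Q(3)/P(3)) = 0.0717·log₂(0.0717/0.0098) = 0.20586
  Q(4)·log₂(Q(4)/P(4)) = 0.8808·log₂(0.8808/0.9706) = -0.12337

D_KL(Q||P) = 0.00015 + 0.07294 + 0.20586 - 0.12337 = 0.15558 ≈ 0.1556 bits

These are NOT equal (difference: 0.0669 bits). KL divergence is asymmetric: D_KL(P||Q) ≠ D_KL(Q||P) in general.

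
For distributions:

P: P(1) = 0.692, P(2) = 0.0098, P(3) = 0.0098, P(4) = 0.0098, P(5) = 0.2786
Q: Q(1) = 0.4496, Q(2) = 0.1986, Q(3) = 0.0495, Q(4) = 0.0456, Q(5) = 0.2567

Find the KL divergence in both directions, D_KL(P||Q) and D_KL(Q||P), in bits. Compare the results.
D_KL(P||Q) = 0.3762 bits, D_KL(Q||P) = 0.7689 bits. D_KL(Q||P) is larger than D_KL(P||Q) by 0.3927 bits; the two directions differ.

D_KL(P||Q) = Σ P(x) log₂(P(x)/Q(x))

Computing term by term:
  P(1)·log₂(P(1)/Q(1)) = 0.692·log₂(0.692/0.4496) = 0.43051
  P(2)·log₂(P(2)/Q(2)) = 0.0098·log₂(0.0098/0.1986) = -0.04254
  P(3)·log₂(P(3)/Q(3)) = 0.0098·log₂(0.0098/0.0495) = -0.02290
  P(4)·log₂(P(4)/Q(4)) = 0.0098·log₂(0.0098/0.0456) = -0.02174
  P(5)·log₂(P(5)/Q(5)) = 0.2786·log₂(0.2786/0.2567) = 0.03291

D_KL(P||Q) = 0.43051 - 0.04254 - 0.02290 - 0.02174 + 0.03291 = 0.37624 ≈ 0.3762 bits

D_KL(Q||P) = Σ Q(x) log₂(Q(x)/P(x))

Computing term by term:
  Q(1)·log₂(Q(1)/P(1)) = 0.4496·log₂(0.4496/0.692) = -0.27971
  Q(2)·log₂(Q(2)/P(2)) = 0.1986·log₂(0.1986/0.0098) = 0.86211
  Q(3)·log₂(Q(3)/P(3)) = 0.0495·log₂(0.0495/0.0098) = 0.11566
  Q(4)·log₂(Q(4)/P(4)) = 0.0456·log₂(0.0456/0.0098) = 0.10115
  Q(5)·log₂(Q(5)/P(5)) = 0.2567·log₂(0.2567/0.2786) = -0.03032

D_KL(Q||P) = -0.27971 + 0.86211 + 0.11566 + 0.10115 - 0.03032 = 0.76889 ≈ 0.7689 bits

These are NOT equal (difference: 0.3927 bits). KL divergence is asymmetric: D_KL(P||Q) ≠ D_KL(Q||P) in general.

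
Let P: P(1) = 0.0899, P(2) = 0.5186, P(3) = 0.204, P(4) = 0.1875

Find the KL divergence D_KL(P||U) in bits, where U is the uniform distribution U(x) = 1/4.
0.2756 bits

U(i) = 1/4 for all i

D_KL(P||U) = Σ P(x) log₂(P(x) / (1/4))
           = Σ P(x) log₂(P(x)) + log₂(4)
           = log₂(4) - H(P)

H(P) = -Σ P(x) log₂(P(x)):
  -P(1)·log₂(P(1)) = -(0.0899)·log₂(0.0899) = 0.31245
  -P(2)·log₂(P(2)) = -(0.5186)·log₂(0.5186) = 0.49127
  -P(3)·log₂(P(3)) = -(0.204)·log₂(0.204) = 0.46785
  -P(4)·log₂(P(4)) = -(0.1875)·log₂(0.1875) = 0.45282
H(P) = 0.31245 + 0.49127 + 0.46785 + 0.45282 = 1.72439 bits

log₂(4) = 2.00000 bits

D_KL(P||U) = 2.00000 - 1.72439 = 0.27561 ≈ 0.2756 bits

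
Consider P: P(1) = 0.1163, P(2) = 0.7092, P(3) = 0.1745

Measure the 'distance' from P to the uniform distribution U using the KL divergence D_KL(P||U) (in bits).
0.4329 bits

U(i) = 1/3 for all i

D_KL(P||U) = Σ P(x) log₂(P(x) / (1/3))
           = Σ P(x) log₂(P(x)) + log₂(3)
           = log₂(3) - H(P)

H(P) = -Σ P(x) log₂(P(x)):
  -P(1)·log₂(P(1)) = -(0.1163)·log₂(0.1163) = 0.36100
  -P(2)·log₂(P(2)) = -(0.7092)·log₂(0.7092) = 0.35158
  -P(3)·log₂(P(3)) = -(0.1745)·log₂(0.1745) = 0.43951
H(P) = 0.36100 + 0.35158 + 0.43951 = 1.15209 bits

log₂(3) = 1.58496 bits

D_KL(P||U) = 1.58496 - 1.15209 = 0.43287 ≈ 0.4329 bits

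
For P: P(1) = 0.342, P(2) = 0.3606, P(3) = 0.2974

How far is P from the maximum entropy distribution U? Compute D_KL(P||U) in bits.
0.0046 bits

U(i) = 1/3 for all i

D_KL(P||U) = Σ P(x) log₂(P(x) / (1/3))
           = Σ P(x) log₂(P(x)) + log₂(3)
           = log₂(3) - H(P)

H(P) = -Σ P(x) log₂(P(x)):
  -P(1)·log₂(P(1)) = -(0.342)·log₂(0.342) = 0.52939
  -P(2)·log₂(P(2)) = -(0.3606)·log₂(0.3606) = 0.53063
  -P(3)·log₂(P(3)) = -(0.2974)·log₂(0.2974) = 0.52031
H(P) = 0.52939 + 0.53063 + 0.52031 = 1.58033 bits

log₂(3) = 1.58496 bits

D_KL(P||U) = 1.58496 - 1.58033 = 0.00463 ≈ 0.0046 bits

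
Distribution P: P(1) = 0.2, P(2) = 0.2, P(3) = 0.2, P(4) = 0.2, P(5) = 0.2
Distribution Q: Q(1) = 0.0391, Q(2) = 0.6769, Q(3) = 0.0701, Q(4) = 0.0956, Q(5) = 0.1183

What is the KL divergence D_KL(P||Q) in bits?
0.7862 bits

D_KL(P||Q) = Σ P(x) log₂(P(x)/Q(x))

Computing term by term:
  P(1)·log₂(P(1)/Q(1)) = 0.2·log₂(0.2/0.0391) = 0.47095
  P(2)·log₂(P(2)/Q(2)) = 0.2·log₂(0.2/0.6769) = -0.35179
  P(3)·log₂(P(3)/Q(3)) = 0.2·log₂(0.2/0.0701) = 0.30250
  P(4)·log₂(P(4)/Q(4)) = 0.2·log₂(0.2/0.0956) = 0.21298
  P(5)·log₂(P(5)/Q(5)) = 0.2·log₂(0.2/0.1183) = 0.15151

D_KL(P||Q) = 0.47095 - 0.35179 + 0.30250 + 0.21298 + 0.15151 = 0.78615 ≈ 0.7862 bits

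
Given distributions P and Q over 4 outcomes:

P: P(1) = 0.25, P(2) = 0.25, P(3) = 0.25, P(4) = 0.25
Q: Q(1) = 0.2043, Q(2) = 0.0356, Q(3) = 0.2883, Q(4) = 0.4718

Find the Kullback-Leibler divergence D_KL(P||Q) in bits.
0.4953 bits

D_KL(P||Q) = Σ P(x) log₂(P(x)/Q(x))

Computing term by term:
  P(1)·log₂(P(1)/Q(1)) = 0.25·log₂(0.25/0.2043) = 0.07281
  P(2)·log₂(P(2)/Q(2)) = 0.25·log₂(0.25/0.0356) = 0.70299
  P(3)·log₂(P(3)/Q(3)) = 0.25·log₂(0.25/0.2883) = -0.05141
  P(4)·log₂(P(4)/Q(4)) = 0.25·log₂(0.25/0.4718) = -0.22906

D_KL(P||Q) = 0.07281 + 0.70299 - 0.05141 - 0.22906 = 0.49533 ≈ 0.4953 bits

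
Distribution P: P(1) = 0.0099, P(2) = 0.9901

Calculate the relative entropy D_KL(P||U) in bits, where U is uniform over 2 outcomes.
0.9199 bits

U(i) = 1/2 for all i

D_KL(P||U) = Σ P(x) log₂(P(x) / (1/2))
           = Σ P(x) log₂(P(x)) + log₂(2)
           = log₂(2) - H(P)

H(P) = -Σ P(x) log₂(P(x)):
  -P(1)·log₂(P(1)) = -(0.0099)·log₂(0.0099) = 0.06592
  -P(2)·log₂(P(2)) = -(0.9901)·log₂(0.9901) = 0.01421
H(P) = 0.06592 + 0.01421 = 0.08013 bits

log₂(2) = 1.00000 bits

D_KL(P||U) = 1.00000 - 0.08013 = 0.91987 ≈ 0.9199 bits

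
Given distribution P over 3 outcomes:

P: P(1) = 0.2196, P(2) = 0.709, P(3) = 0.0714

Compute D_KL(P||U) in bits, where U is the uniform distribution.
0.4810 bits

U(i) = 1/3 for all i

D_KL(P||U) = Σ P(x) log₂(P(x) / (1/3))
           = Σ P(x) log₂(P(x)) + log₂(3)
           = log₂(3) - H(P)

H(P) = -Σ P(x) log₂(P(x)):
  -P(1)·log₂(P(1)) = -(0.2196)·log₂(0.2196) = 0.48028
  -P(2)·log₂(P(2)) = -(0.709)·log₂(0.709) = 0.35177
  -P(3)·log₂(P(3)) = -(0.0714)·log₂(0.0714) = 0.27189
H(P) = 0.48028 + 0.35177 + 0.27189 = 1.10394 bits

log₂(3) = 1.58496 bits

D_KL(P||U) = 1.58496 - 1.10394 = 0.48102 ≈ 0.4810 bits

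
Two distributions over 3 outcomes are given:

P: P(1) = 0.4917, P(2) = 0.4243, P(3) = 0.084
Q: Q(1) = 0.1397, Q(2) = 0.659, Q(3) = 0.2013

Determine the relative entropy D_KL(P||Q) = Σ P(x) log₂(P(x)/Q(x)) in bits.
0.5172 bits

D_KL(P||Q) = Σ P(x) log₂(P(x)/Q(x))

Computing term by term:
  P(1)·log₂(P(1)/Q(1)) = 0.4917·log₂(0.4917/0.1397) = 0.89265
  P(2)·log₂(P(2)/Q(2)) = 0.4243·log₂(0.4243/0.659) = -0.26951
  P(3)·log₂(P(3)/Q(3)) = 0.084·log₂(0.084/0.2013) = -0.10591

D_KL(P||Q) = 0.89265 - 0.26951 - 0.10591 = 0.51723 ≈ 0.5172 bits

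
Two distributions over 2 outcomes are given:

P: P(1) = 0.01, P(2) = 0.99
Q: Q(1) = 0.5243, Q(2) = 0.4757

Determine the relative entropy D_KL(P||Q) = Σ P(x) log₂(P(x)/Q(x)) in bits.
0.9897 bits

D_KL(P||Q) = Σ P(x) log₂(P(x)/Q(x))

Computing term by term:
  P(1)·log₂(P(1)/Q(1)) = 0.01·log₂(0.01/0.5243) = -0.05712
  P(2)·log₂(P(2)/Q(2)) = 0.99·log₂(0.99/0.4757) = 1.04680

D_KL(P||Q) = -0.05712 + 1.04680 = 0.98968 ≈ 0.9897 bits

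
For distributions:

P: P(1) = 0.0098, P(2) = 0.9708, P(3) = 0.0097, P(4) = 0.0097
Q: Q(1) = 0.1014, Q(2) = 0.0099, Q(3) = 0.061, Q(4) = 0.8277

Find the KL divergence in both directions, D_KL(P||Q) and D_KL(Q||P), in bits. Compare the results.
D_KL(P||Q) = 6.3014 bits, D_KL(Q||P) = 5.7478 bits. D_KL(P||Q) is larger than D_KL(Q||P) by 0.5536 bits; the two directions differ.

D_KL(P||Q) = Σ P(x) log₂(P(x)/Q(x))

Computing term by term:
  P(1)·log₂(P(1)/Q(1)) = 0.0098·log₂(0.0098/0.1014) = -0.03304
  P(2)·log₂(P(2)/Q(2)) = 0.9708·log₂(0.9708/0.0099) = 6.42243
  P(3)·log₂(P(3)/Q(3)) = 0.0097·log₂(0.0097/0.061) = -0.02573
  P(4)·log₂(P(4)/Q(4)) = 0.0097·log₂(0.0097/0.8277) = -0.06223

D_KL(P||Q) = -0.03304 + 6.42243 - 0.02573 - 0.06223 = 6.30143 ≈ 6.3014 bits

D_KL(Q||P) = Σ Q(x) log₂(Q(x)/P(x))

Computing term by term:
  Q(1)·log₂(Q(1)/P(1)) = 0.1014·log₂(0.1014/0.0098) = 0.34183
  Q(2)·log₂(Q(2)/P(2)) = 0.0099·log₂(0.0099/0.9708) = -0.06549
  Q(3)·log₂(Q(3)/P(3)) = 0.061·log₂(0.061/0.0097) = 0.16182
  Q(4)·log₂(Q(4)/P(4)) = 0.8277·log₂(0.8277/0.0097) = 5.30968

D_KL(Q||P) = 0.34183 - 0.06549 + 0.16182 + 5.30968 = 5.74784 ≈ 5.7478 bits

These are NOT equal (difference: 0.5536 bits). KL divergence is asymmetric: D_KL(P||Q) ≠ D_KL(Q||P) in general.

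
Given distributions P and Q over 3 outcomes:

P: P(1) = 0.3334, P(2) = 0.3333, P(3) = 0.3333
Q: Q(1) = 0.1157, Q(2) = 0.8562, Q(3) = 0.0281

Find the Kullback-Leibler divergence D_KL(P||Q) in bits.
1.2447 bits

D_KL(P||Q) = Σ P(x) log₂(P(x)/Q(x))

Computing term by term:
  P(1)·log₂(P(1)/Q(1)) = 0.3334·log₂(0.3334/0.1157) = 0.50906
  P(2)·log₂(P(2)/Q(2)) = 0.3333·log₂(0.3333/0.8562) = -0.45366
  P(3)·log₂(P(3)/Q(3)) = 0.3333·log₂(0.3333/0.0281) = 1.18927

D_KL(P||Q) = 0.50906 - 0.45366 + 1.18927 = 1.24467 ≈ 1.2447 bits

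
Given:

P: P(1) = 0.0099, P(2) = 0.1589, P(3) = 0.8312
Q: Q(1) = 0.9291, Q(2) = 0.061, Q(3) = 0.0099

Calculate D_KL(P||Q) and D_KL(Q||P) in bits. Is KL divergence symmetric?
D_KL(P||Q) = 5.4673 bits, D_KL(Q||P) = 5.9402 bits. No, KL divergence is not symmetric.

D_KL(P||Q) = Σ P(x) log₂(P(x)/Q(x))

Computing term by term:
  P(1)·log₂(P(1)/Q(1)) = 0.0099·log₂(0.0099/0.9291) = -0.06487
  P(2)·log₂(P(2)/Q(2)) = 0.1589·log₂(0.1589/0.061) = 0.21948
  P(3)·log₂(P(3)/Q(3)) = 0.8312·log₂(0.8312/0.0099) = 5.31272

D_KL(P||Q) = -0.06487 + 0.21948 + 5.31272 = 5.46733 ≈ 5.4673 bits

D_KL(Q||P) = Σ Q(x) log₂(Q(x)/P(x))

Computing term by term:
  Q(1)·log₂(Q(1)/P(1)) = 0.9291·log₂(0.9291/0.0099) = 6.08771
  Q(2)·log₂(Q(2)/P(2)) = 0.061·log₂(0.061/0.1589) = -0.08426
  Q(3)·log₂(Q(3)/P(3)) = 0.0099·log₂(0.0099/0.8312) = -0.06328

D_KL(Q||P) = 6.08771 - 0.08426 - 0.06328 = 5.94017 ≈ 5.9402 bits

These are NOT equal (difference: 0.4729 bits). KL divergence is asymmetric: D_KL(P||Q) ≠ D_KL(Q||P) in general.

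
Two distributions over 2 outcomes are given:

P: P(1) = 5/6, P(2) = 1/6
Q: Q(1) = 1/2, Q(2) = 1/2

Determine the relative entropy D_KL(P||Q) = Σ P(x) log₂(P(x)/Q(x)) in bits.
0.3500 bits

D_KL(P||Q) = Σ P(x) log₂(P(x)/Q(x))

Computing term by term:
  P(1)·log₂(P(1)/Q(1)) = (5/6)·log₂((5/6)/(1/2)) = 0.61414
  P(2)·log₂(P(2)/Q(2)) = (1/6)·log₂((1/6)/(1/2)) = -0.26416

D_KL(P||Q) = 0.61414 - 0.26416 = 0.34998 ≈ 0.3500 bits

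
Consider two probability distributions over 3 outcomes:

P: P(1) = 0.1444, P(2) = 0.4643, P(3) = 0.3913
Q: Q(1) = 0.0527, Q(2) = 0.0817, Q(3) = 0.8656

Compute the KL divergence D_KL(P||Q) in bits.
0.9256 bits

D_KL(P||Q) = Σ P(x) log₂(P(x)/Q(x))

Computing term by term:
  P(1)·log₂(P(1)/Q(1)) = 0.1444·log₂(0.1444/0.0527) = 0.20999
  P(2)·log₂(P(2)/Q(2)) = 0.4643·log₂(0.4643/0.0817) = 1.16384
  P(3)·log₂(P(3)/Q(3)) = 0.3913·log₂(0.3913/0.8656) = -0.44820

D_KL(P||Q) = 0.20999 + 1.16384 - 0.44820 = 0.92563 ≈ 0.9256 bits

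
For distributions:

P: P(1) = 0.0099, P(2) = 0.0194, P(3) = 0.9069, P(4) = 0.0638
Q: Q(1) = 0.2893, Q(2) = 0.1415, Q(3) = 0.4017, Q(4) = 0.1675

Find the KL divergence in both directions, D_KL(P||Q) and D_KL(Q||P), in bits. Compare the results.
D_KL(P||Q) = 0.8728 bits, D_KL(Q||P) = 1.5756 bits. D_KL(Q||P) is larger than D_KL(P||Q) by 0.7028 bits; the two directions differ.

D_KL(P||Q) = Σ P(x) log₂(P(x)/Q(x))

Computing term by term:
  P(1)·log₂(P(1)/Q(1)) = 0.0099·log₂(0.0099/0.2893) = -0.04820
  P(2)·log₂(P(2)/Q(2)) = 0.0194·log₂(0.0194/0.1415) = -0.05561
  P(3)·log₂(P(3)/Q(3)) = 0.9069·log₂(0.9069/0.4017) = 1.06545
  P(4)·log₂(P(4)/Q(4)) = 0.0638·log₂(0.0638/0.1675) = -0.08884

D_KL(P||Q) = -0.04820 - 0.05561 + 1.06545 - 0.08884 = 0.87280 ≈ 0.8728 bits

D_KL(Q||P) = Σ Q(x) log₂(Q(x)/P(x))

Computing term by term:
  Q(1)·log₂(Q(1)/P(1)) = 0.2893·log₂(0.2893/0.0099) = 1.40860
  Q(2)·log₂(Q(2)/P(2)) = 0.1415·log₂(0.1415/0.0194) = 0.40563
  Q(3)·log₂(Q(3)/P(3)) = 0.4017·log₂(0.4017/0.9069) = -0.47193
  Q(4)·log₂(Q(4)/P(4)) = 0.1675·log₂(0.1675/0.0638) = 0.23325

D_KL(Q||P) = 1.40860 + 0.40563 - 0.47193 + 0.23325 = 1.57555 ≈ 1.5756 bits

These are NOT equal (difference: 0.7028 bits). KL divergence is asymmetric: D_KL(P||Q) ≠ D_KL(Q||P) in general.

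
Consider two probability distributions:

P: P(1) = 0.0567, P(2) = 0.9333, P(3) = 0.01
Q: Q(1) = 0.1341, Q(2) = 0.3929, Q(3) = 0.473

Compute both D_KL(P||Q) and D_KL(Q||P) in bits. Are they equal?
D_KL(P||Q) = 1.0389 bits, D_KL(Q||P) = 2.3078 bits. No, they are not equal.

D_KL(P||Q) = Σ P(x) log₂(P(x)/Q(x))

Computing term by term:
  P(1)·log₂(P(1)/Q(1)) = 0.0567·log₂(0.0567/0.1341) = -0.07042
  P(2)·log₂(P(2)/Q(2)) = 0.9333·log₂(0.9333/0.3929) = 1.16493
  P(3)·log₂(P(3)/Q(3)) = 0.01·log₂(0.01/0.473) = -0.05564

D_KL(P||Q) = -0.07042 + 1.16493 - 0.05564 = 1.03887 ≈ 1.0389 bits

D_KL(Q||P) = Σ Q(x) log₂(Q(x)/P(x))

Computing term by term:
  Q(1)·log₂(Q(1)/P(1)) = 0.1341·log₂(0.1341/0.0567) = 0.16654
  Q(2)·log₂(Q(2)/P(2)) = 0.3929·log₂(0.3929/0.9333) = -0.49041
  Q(3)·log₂(Q(3)/P(3)) = 0.473·log₂(0.473/0.01) = 2.63166

D_KL(Q||P) = 0.16654 - 0.49041 + 2.63166 = 2.30779 ≈ 2.3078 bits

These are NOT equal (difference: 1.2689 bits). KL divergence is asymmetric: D_KL(P||Q) ≠ D_KL(Q||P) in general.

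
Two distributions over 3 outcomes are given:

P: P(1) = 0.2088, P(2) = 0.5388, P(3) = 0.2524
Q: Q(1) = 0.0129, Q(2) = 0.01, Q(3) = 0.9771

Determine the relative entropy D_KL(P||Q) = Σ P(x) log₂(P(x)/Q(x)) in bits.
3.4448 bits

D_KL(P||Q) = Σ P(x) log₂(P(x)/Q(x))

Computing term by term:
  P(1)·log₂(P(1)/Q(1)) = 0.2088·log₂(0.2088/0.0129) = 0.83868
  P(2)·log₂(P(2)/Q(2)) = 0.5388·log₂(0.5388/0.01) = 3.09900
  P(3)·log₂(P(3)/Q(3)) = 0.2524·log₂(0.2524/0.9771) = -0.49289

D_KL(P||Q) = 0.83868 + 3.09900 - 0.49289 = 3.44479 ≈ 3.4448 bits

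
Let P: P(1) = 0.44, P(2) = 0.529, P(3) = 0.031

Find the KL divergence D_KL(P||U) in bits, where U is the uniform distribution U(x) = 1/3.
0.4225 bits

U(i) = 1/3 for all i

D_KL(P||U) = Σ P(x) log₂(P(x) / (1/3))
           = Σ P(x) log₂(P(x)) + log₂(3)
           = log₂(3) - H(P)

H(P) = -Σ P(x) log₂(P(x)):
  -P(1)·log₂(P(1)) = -(0.44)·log₂(0.44) = 0.52115
  -P(2)·log₂(P(2)) = -(0.529)·log₂(0.529) = 0.48597
  -P(3)·log₂(P(3)) = -(0.031)·log₂(0.031) = 0.15536
H(P) = 0.52115 + 0.48597 + 0.15536 = 1.16248 bits

log₂(3) = 1.58496 bits

D_KL(P||U) = 1.58496 - 1.16248 = 0.42248 ≈ 0.4225 bits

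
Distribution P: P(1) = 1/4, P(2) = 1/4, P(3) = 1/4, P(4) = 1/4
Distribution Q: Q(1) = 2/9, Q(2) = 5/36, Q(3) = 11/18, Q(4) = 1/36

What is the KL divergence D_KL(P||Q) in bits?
0.7246 bits

D_KL(P||Q) = Σ P(x) log₂(P(x)/Q(x))

Computing term by term:
  P(1)·log₂(P(1)/Q(1)) = (1/4)·log₂((1/4)/(2/9)) = 0.04248
  P(2)·log₂(P(2)/Q(2)) = (1/4)·log₂((1/4)/(5/36)) = 0.21200
  P(3)·log₂(P(3)/Q(3)) = (1/4)·log₂((1/4)/(11/18)) = -0.32238
  P(4)·log₂(P(4)/Q(4)) = (1/4)·log₂((1/4)/(1/36)) = 0.79248

D_KL(P||Q) = 0.04248 + 0.21200 - 0.32238 + 0.79248 = 0.72458 ≈ 0.7246 bits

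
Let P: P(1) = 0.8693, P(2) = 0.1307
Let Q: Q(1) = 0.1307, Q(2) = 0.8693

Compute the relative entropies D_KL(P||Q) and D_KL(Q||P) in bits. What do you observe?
D_KL(P||Q) = 2.0190 bits, D_KL(Q||P) = 2.0190 bits. The two directions give the same value here, because Q is a self-inverse relabeling of P; in general KL divergence is asymmetric.

D_KL(P||Q) = Σ P(x) log₂(P(x)/Q(x))

Computing term by term:
  P(1)·log₂(P(1)/Q(1)) = 0.8693·log₂(0.8693/0.1307) = 2.37631
  P(2)·log₂(P(2)/Q(2)) = 0.1307·log₂(0.1307/0.8693) = -0.35728

D_KL(P||Q) = 2.37631 - 0.35728 = 2.01903 ≈ 2.0190 bits

D_KL(Q||P) = Σ Q(x) log₂(Q(x)/P(x))

Computing term by term:
  Q(1)·log₂(Q(1)/P(1)) = 0.1307·log₂(0.1307/0.8693) = -0.35728
  Q(2)·log₂(Q(2)/P(2)) = 0.8693·log₂(0.8693/0.1307) = 2.37631

D_KL(Q||P) = -0.35728 + 2.37631 = 2.01903 ≈ 2.0190 bits

These ARE equal here. Q is P with outcomes relabeled (Q(1) = P(2), Q(2) = P(1)) by a relabeling that is its own inverse, so the two sums contain exactly the same terms in a different order. This is a special case — KL divergence is not symmetric in general: D_KL(P||Q) ≠ D_KL(Q||P) for most P, Q.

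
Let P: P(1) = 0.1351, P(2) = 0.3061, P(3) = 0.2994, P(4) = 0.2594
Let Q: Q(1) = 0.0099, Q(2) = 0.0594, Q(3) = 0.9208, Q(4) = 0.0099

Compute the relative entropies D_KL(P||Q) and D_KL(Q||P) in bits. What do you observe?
D_KL(P||Q) = 1.9704 bits, D_KL(Q||P) = 1.2680 bits. The two directions give different values (D_KL(P||Q) exceeds D_KL(Q||P) by 0.7024 bits): KL divergence is asymmetric.

D_KL(P||Q) = Σ P(x) log₂(P(x)/Q(x))

Computing term by term:
  P(1)·log₂(P(1)/Q(1)) = 0.1351·log₂(0.1351/0.0099) = 0.50939
  P(2)·log₂(P(2)/Q(2)) = 0.3061·log₂(0.3061/0.0594) = 0.72407
  P(3)·log₂(P(3)/Q(3)) = 0.2994·log₂(0.2994/0.9208) = -0.48527
  P(4)·log₂(P(4)/Q(4)) = 0.2594·log₂(0.2594/0.0099) = 1.22219

D_KL(P||Q) = 0.50939 + 0.72407 - 0.48527 + 1.22219 = 1.97038 ≈ 1.9704 bits

D_KL(Q||P) = Σ Q(x) log₂(Q(x)/P(x))

Computing term by term:
  Q(1)·log₂(Q(1)/P(1)) = 0.0099·log₂(0.0099/0.1351) = -0.03733
  Q(2)·log₂(Q(2)/P(2)) = 0.0594·log₂(0.0594/0.3061) = -0.14051
  Q(3)·log₂(Q(3)/P(3)) = 0.9208·log₂(0.9208/0.2994) = 1.49245
  Q(4)·log₂(Q(4)/P(4)) = 0.0099·log₂(0.0099/0.2594) = -0.04664

D_KL(Q||P) = -0.03733 - 0.14051 + 1.49245 - 0.04664 = 1.26797 ≈ 1.2680 bits

These are NOT equal (difference: 0.7024 bits). KL divergence is asymmetric: D_KL(P||Q) ≠ D_KL(Q||P) in general.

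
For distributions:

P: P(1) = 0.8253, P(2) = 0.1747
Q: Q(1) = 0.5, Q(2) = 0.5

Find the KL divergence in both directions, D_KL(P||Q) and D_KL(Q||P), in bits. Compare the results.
D_KL(P||Q) = 0.3317 bits, D_KL(Q||P) = 0.3970 bits. D_KL(Q||P) is larger than D_KL(P||Q) by 0.0653 bits; the two directions differ.

D_KL(P||Q) = Σ P(x) log₂(P(x)/Q(x))

Computing term by term:
  P(1)·log₂(P(1)/Q(1)) = 0.8253·log₂(0.8253/0.5) = 0.59668
  P(2)·log₂(P(2)/Q(2)) = 0.1747·log₂(0.1747/0.5) = -0.26503

D_KL(P||Q) = 0.59668 - 0.26503 = 0.33165 ≈ 0.3317 bits

D_KL(Q||P) = Σ Q(x) log₂(Q(x)/P(x))

Computing term by term:
  Q(1)·log₂(Q(1)/P(1)) = 0.5·log₂(0.5/0.8253) = -0.36150
  Q(2)·log₂(Q(2)/P(2)) = 0.5·log₂(0.5/0.1747) = 0.75852

D_KL(Q||P) = -0.36150 + 0.75852 = 0.39702 ≈ 0.3970 bits

These are NOT equal (difference: 0.0653 bits). KL divergence is asymmetric: D_KL(P||Q) ≠ D_KL(Q||P) in general.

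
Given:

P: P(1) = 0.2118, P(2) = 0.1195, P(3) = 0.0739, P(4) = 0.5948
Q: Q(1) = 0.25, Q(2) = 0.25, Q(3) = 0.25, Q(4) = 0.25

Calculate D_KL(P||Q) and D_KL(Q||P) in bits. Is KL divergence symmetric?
D_KL(P||Q) = 0.4359 bits, D_KL(Q||P) = 0.4530 bits. No, KL divergence is not symmetric.

D_KL(P||Q) = Σ P(x) log₂(P(x)/Q(x))

Computing term by term:
  P(1)·log₂(P(1)/Q(1)) = 0.2118·log₂(0.2118/0.25) = -0.05067
  P(2)·log₂(P(2)/Q(2)) = 0.1195·log₂(0.1195/0.25) = -0.12726
  P(3)·log₂(P(3)/Q(3)) = 0.0739·log₂(0.0739/0.25) = -0.12994
  P(4)·log₂(P(4)/Q(4)) = 0.5948·log₂(0.5948/0.25) = 0.74378

D_KL(P||Q) = -0.05067 - 0.12726 - 0.12994 + 0.74378 = 0.43591 ≈ 0.4359 bits

D_KL(Q||P) = Σ Q(x) log₂(Q(x)/P(x))

Computing term by term:
  Q(1)·log₂(Q(1)/P(1)) = 0.25·log₂(0.25/0.2118) = 0.05981
  Q(2)·log₂(Q(2)/P(2)) = 0.25·log₂(0.25/0.1195) = 0.26623
  Q(3)·log₂(Q(3)/P(3)) = 0.25·log₂(0.25/0.0739) = 0.43957
  Q(4)·log₂(Q(4)/P(4)) = 0.25·log₂(0.25/0.5948) = -0.31262

D_KL(Q||P) = 0.05981 + 0.26623 + 0.43957 - 0.31262 = 0.45299 ≈ 0.4530 bits

These are NOT equal (difference: 0.0171 bits). KL divergence is asymmetric: D_KL(P||Q) ≠ D_KL(Q||P) in general.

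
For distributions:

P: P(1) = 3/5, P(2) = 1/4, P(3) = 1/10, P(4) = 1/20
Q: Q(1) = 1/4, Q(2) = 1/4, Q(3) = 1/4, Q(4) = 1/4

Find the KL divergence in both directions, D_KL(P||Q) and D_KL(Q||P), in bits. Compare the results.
D_KL(P||Q) = 0.5095 bits, D_KL(Q||P) = 0.5952 bits. D_KL(Q||P) is larger than D_KL(P||Q) by 0.0857 bits; the two directions differ.

D_KL(P||Q) = Σ P(x) log₂(P(x)/Q(x))

Computing term by term:
  P(1)·log₂(P(1)/Q(1)) = (3/5)·log₂((3/5)/(1/4)) = 0.75782
  P(2)·log₂(P(2)/Q(2)) = (1/4)·log₂((1/4)/(1/4)) = 0.00000
  P(3)·log₂(P(3)/Q(3)) = (1/10)·log₂((1/10)/(1/4)) = -0.13219
  P(4)·log₂(P(4)/Q(4)) = (1/20)·log₂((1/20)/(1/4)) = -0.11610

D_KL(P||Q) = 0.75782 + 0.00000 - 0.13219 - 0.11610 = 0.50953 ≈ 0.5095 bits

D_KL(Q||P) = Σ Q(x) log₂(Q(x)/P(x))

Computing term by term:
  Q(1)·log₂(Q(1)/P(1)) = (1/4)·log₂((1/4)/(3/5)) = -0.31576
  Q(2)·log₂(Q(2)/P(2)) = (1/4)·log₂((1/4)/(1/4)) = 0.00000
  Q(3)·log₂(Q(3)/P(3)) = (1/4)·log₂((1/4)/(1/10)) = 0.33048
  Q(4)·log₂(Q(4)/P(4)) = (1/4)·log₂((1/4)/(1/20)) = 0.58048

D_KL(Q||P) = -0.31576 + 0.00000 + 0.33048 + 0.58048 = 0.59520 ≈ 0.5952 bits

These are NOT equal (difference: 0.0857 bits). KL divergence is asymmetric: D_KL(P||Q) ≠ D_KL(Q||P) in general.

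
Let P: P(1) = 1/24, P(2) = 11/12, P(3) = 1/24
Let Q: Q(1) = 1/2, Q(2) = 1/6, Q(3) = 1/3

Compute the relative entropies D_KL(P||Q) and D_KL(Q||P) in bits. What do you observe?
D_KL(P||Q) = 1.9801 bits, D_KL(Q||P) = 2.3826 bits. The two directions give different values (D_KL(Q||P) exceeds D_KL(P||Q) by 0.4025 bits): KL divergence is asymmetric.

D_KL(P||Q) = Σ P(x) log₂(P(x)/Q(x))

Computing term by term:
  P(1)·log₂(P(1)/Q(1)) = (1/24)·log₂((1/24)/(1/2)) = -0.14937
  P(2)·log₂(P(2)/Q(2)) = (11/12)·log₂((11/12)/(1/6)) = 2.25448
  P(3)·log₂(P(3)/Q(3)) = (1/24)·log₂((1/24)/(1/3)) = -0.12500

D_KL(P||Q) = -0.14937 + 2.25448 - 0.12500 = 1.98011 ≈ 1.9801 bits

D_KL(Q||P) = Σ Q(x) log₂(Q(x)/P(x))

Computing term by term:
  Q(1)·log₂(Q(1)/P(1)) = (1/2)·log₂((1/2)/(1/24)) = 1.79248
  Q(2)·log₂(Q(2)/P(2)) = (1/6)·log₂((1/6)/(11/12)) = -0.40991
  Q(3)·log₂(Q(3)/P(3)) = (1/3)·log₂((1/3)/(1/24)) = 1.00000

D_KL(Q||P) = 1.79248 - 0.40991 + 1.00000 = 2.38257 ≈ 2.3826 bits

These are NOT equal (difference: 0.4025 bits). KL divergence is asymmetric: D_KL(P||Q) ≠ D_KL(Q||P) in general.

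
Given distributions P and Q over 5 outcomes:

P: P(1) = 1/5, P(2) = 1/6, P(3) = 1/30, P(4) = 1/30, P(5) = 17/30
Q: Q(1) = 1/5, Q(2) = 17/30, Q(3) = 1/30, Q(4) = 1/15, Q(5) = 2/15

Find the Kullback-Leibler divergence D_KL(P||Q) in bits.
0.8553 bits

D_KL(P||Q) = Σ P(x) log₂(P(x)/Q(x))

Computing term by term:
  P(1)·log₂(P(1)/Q(1)) = (1/5)·log₂((1/5)/(1/5)) = 0.00000
  P(2)·log₂(P(2)/Q(2)) = (1/6)·log₂((1/6)/(17/30)) = -0.29426
  P(3)·log₂(P(3)/Q(3)) = (1/30)·log₂((1/30)/(1/30)) = 0.00000
  P(4)·log₂(P(4)/Q(4)) = (1/30)·log₂((1/30)/(1/15)) = -0.03333
  P(5)·log₂(P(5)/Q(5)) = (17/30)·log₂((17/30)/(2/15)) = 1.18290

D_KL(P||Q) = 0.00000 - 0.29426 + 0.00000 - 0.03333 + 1.18290 = 0.85531 ≈ 0.8553 bits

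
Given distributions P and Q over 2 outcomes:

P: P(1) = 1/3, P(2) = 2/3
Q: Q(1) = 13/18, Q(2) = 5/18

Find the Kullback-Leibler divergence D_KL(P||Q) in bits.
0.4702 bits

D_KL(P||Q) = Σ P(x) log₂(P(x)/Q(x))

Computing term by term:
  P(1)·log₂(P(1)/Q(1)) = (1/3)·log₂((1/3)/(13/18)) = -0.37183
  P(2)·log₂(P(2)/Q(2)) = (2/3)·log₂((2/3)/(5/18)) = 0.84202

D_KL(P||Q) = -0.37183 + 0.84202 = 0.47019 ≈ 0.4702 bits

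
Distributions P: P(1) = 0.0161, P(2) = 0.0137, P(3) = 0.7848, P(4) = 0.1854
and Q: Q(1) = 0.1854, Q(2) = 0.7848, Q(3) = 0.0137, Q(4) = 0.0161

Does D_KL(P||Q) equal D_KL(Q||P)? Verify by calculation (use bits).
D_KL(P||Q) = 5.1002 bits, D_KL(Q||P) = 5.1002 bits. Yes — for this pair D_KL(P||Q) = D_KL(Q||P).

D_KL(P||Q) = Σ P(x) log₂(P(x)/Q(x))

Computing term by term:
  P(1)·log₂(P(1)/Q(1)) = 0.0161·log₂(0.0161/0.1854) = -0.05676
  P(2)·log₂(P(2)/Q(2)) = 0.0137·log₂(0.0137/0.7848) = -0.08001
  P(3)·log₂(P(3)/Q(3)) = 0.7848·log₂(0.7848/0.0137) = 4.58329
  P(4)·log₂(P(4)/Q(4)) = 0.1854·log₂(0.1854/0.0161) = 0.65363

D_KL(P||Q) = -0.05676 - 0.08001 + 4.58329 + 0.65363 = 5.10015 ≈ 5.1002 bits

D_KL(Q||P) = Σ Q(x) log₂(Q(x)/P(x))

Computing term by term:
  Q(1)·log₂(Q(1)/P(1)) = 0.1854·log₂(0.1854/0.0161) = 0.65363
  Q(2)·log₂(Q(2)/P(2)) = 0.7848·log₂(0.7848/0.0137) = 4.58329
  Q(3)·log₂(Q(3)/P(3)) = 0.0137·log₂(0.0137/0.7848) = -0.08001
  Q(4)·log₂(Q(4)/P(4)) = 0.0161·log₂(0.0161/0.1854) = -0.05676

D_KL(Q||P) = 0.65363 + 4.58329 - 0.08001 - 0.05676 = 5.10015 ≈ 5.1002 bits

These ARE equal here. Q is P with outcomes relabeled (Q(1) = P(4), Q(2) = P(3), Q(3) = P(2), Q(4) = P(1)) by a relabeling that is its own inverse, so the two sums contain exactly the same terms in a different order. This is a special case — KL divergence is not symmetric in general: D_KL(P||Q) ≠ D_KL(Q||P) for most P, Q.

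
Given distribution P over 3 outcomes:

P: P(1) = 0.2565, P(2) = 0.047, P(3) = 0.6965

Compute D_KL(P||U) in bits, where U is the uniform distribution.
0.5107 bits

U(i) = 1/3 for all i

D_KL(P||U) = Σ P(x) log₂(P(x) / (1/3))
           = Σ P(x) log₂(P(x)) + log₂(3)
           = log₂(3) - H(P)

H(P) = -Σ P(x) log₂(P(x)):
  -P(1)·log₂(P(1)) = -(0.2565)·log₂(0.2565) = 0.50350
  -P(2)·log₂(P(2)) = -(0.047)·log₂(0.047) = 0.20733
  -P(3)·log₂(P(3)) = -(0.6965)·log₂(0.6965) = 0.36344
H(P) = 0.50350 + 0.20733 + 0.36344 = 1.07427 bits

log₂(3) = 1.58496 bits

D_KL(P||U) = 1.58496 - 1.07427 = 0.51069 ≈ 0.5107 bits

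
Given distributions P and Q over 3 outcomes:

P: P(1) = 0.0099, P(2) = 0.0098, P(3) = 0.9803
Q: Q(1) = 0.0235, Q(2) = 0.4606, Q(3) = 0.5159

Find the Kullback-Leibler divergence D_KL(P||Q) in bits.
0.8411 bits

D_KL(P||Q) = Σ P(x) log₂(P(x)/Q(x))

Computing term by term:
  P(1)·log₂(P(1)/Q(1)) = 0.0099·log₂(0.0099/0.0235) = -0.01235
  P(2)·log₂(P(2)/Q(2)) = 0.0098·log₂(0.0098/0.4606) = -0.05443
  P(3)·log₂(P(3)/Q(3)) = 0.9803·log₂(0.9803/0.5159) = 0.90789

D_KL(P||Q) = -0.01235 - 0.05443 + 0.90789 = 0.84111 ≈ 0.8411 bits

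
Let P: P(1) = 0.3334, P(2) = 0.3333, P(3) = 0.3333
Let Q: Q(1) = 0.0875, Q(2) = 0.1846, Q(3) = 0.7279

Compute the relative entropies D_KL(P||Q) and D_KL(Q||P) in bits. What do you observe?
D_KL(P||Q) = 0.5519 bits, D_KL(Q||P) = 0.4941 bits. The two directions give different values (D_KL(P||Q) exceeds D_KL(Q||P) by 0.0578 bits): KL divergence is asymmetric.

D_KL(P||Q) = Σ P(x) log₂(P(x)/Q(x))

Computing term by term:
  P(1)·log₂(P(1)/Q(1)) = 0.3334·log₂(0.3334/0.0875) = 0.64343
  P(2)·log₂(P(2)/Q(2)) = 0.3333·log₂(0.3333/0.1846) = 0.28411
  P(3)·log₂(P(3)/Q(3)) = 0.3333·log₂(0.3333/0.7279) = -0.37560

D_KL(P||Q) = 0.64343 + 0.28411 - 0.37560 = 0.55194 ≈ 0.5519 bits

D_KL(Q||P) = Σ Q(x) log₂(Q(x)/P(x))

Computing term by term:
  Q(1)·log₂(Q(1)/P(1)) = 0.0875·log₂(0.0875/0.3334) = -0.16887
  Q(2)·log₂(Q(2)/P(2)) = 0.1846·log₂(0.1846/0.3333) = -0.15736
  Q(3)·log₂(Q(3)/P(3)) = 0.7279·log₂(0.7279/0.3333) = 0.82028

D_KL(Q||P) = -0.16887 - 0.15736 + 0.82028 = 0.49405 ≈ 0.4941 bits

These are NOT equal (difference: 0.0578 bits). KL divergence is asymmetric: D_KL(P||Q) ≠ D_KL(Q||P) in general.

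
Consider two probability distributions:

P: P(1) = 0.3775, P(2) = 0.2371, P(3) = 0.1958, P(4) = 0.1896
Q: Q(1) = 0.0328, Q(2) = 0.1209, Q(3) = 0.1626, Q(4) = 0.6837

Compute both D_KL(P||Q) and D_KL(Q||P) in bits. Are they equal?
D_KL(P||Q) = 1.2626 bits, D_KL(Q||P) = 0.9884 bits. No, they are not equal.

D_KL(P||Q) = Σ P(x) log₂(P(x)/Q(x))

Computing term by term:
  P(1)·log₂(P(1)/Q(1)) = 0.3775·log₂(0.3775/0.0328) = 1.33058
  P(2)·log₂(P(2)/Q(2)) = 0.2371·log₂(0.2371/0.1209) = 0.23039
  P(3)·log₂(P(3)/Q(3)) = 0.1958·log₂(0.1958/0.1626) = 0.05248
  P(4)·log₂(P(4)/Q(4)) = 0.1896·log₂(0.1896/0.6837) = -0.35084

D_KL(P||Q) = 1.33058 + 0.23039 + 0.05248 - 0.35084 = 1.26261 ≈ 1.2626 bits

D_KL(Q||P) = Σ Q(x) log₂(Q(x)/P(x))

Computing term by term:
  Q(1)·log₂(Q(1)/P(1)) = 0.0328·log₂(0.0328/0.3775) = -0.11561
  Q(2)·log₂(Q(2)/P(2)) = 0.1209·log₂(0.1209/0.2371) = -0.11748
  Q(3)·log₂(Q(3)/P(3)) = 0.1626·log₂(0.1626/0.1958) = -0.04359
  Q(4)·log₂(Q(4)/P(4)) = 0.6837·log₂(0.6837/0.1896) = 1.26512

D_KL(Q||P) = -0.11561 - 0.11748 - 0.04359 + 1.26512 = 0.98844 ≈ 0.9884 bits

These are NOT equal (difference: 0.2742 bits). KL divergence is asymmetric: D_KL(P||Q) ≠ D_KL(Q||P) in general.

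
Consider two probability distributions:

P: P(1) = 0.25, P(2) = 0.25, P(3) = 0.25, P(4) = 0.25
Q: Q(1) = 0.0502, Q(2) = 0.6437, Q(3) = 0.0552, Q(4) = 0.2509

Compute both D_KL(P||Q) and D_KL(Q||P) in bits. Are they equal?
D_KL(P||Q) = 0.7814 bits, D_KL(Q||P) = 0.6430 bits. No, they are not equal.

D_KL(P||Q) = Σ P(x) log₂(P(x)/Q(x))

Computing term by term:
  P(1)·log₂(P(1)/Q(1)) = 0.25·log₂(0.25/0.0502) = 0.57904
  P(2)·log₂(P(2)/Q(2)) = 0.25·log₂(0.25/0.6437) = -0.34112
  P(3)·log₂(P(3)/Q(3)) = 0.25·log₂(0.25/0.0552) = 0.54480
  P(4)·log₂(P(4)/Q(4)) = 0.25·log₂(0.25/0.2509) = -0.00130

D_KL(P||Q) = 0.57904 - 0.34112 + 0.54480 - 0.00130 = 0.78142 ≈ 0.7814 bits

D_KL(Q||P) = Σ Q(x) log₂(Q(x)/P(x))

Computing term by term:
  Q(1)·log₂(Q(1)/P(1)) = 0.0502·log₂(0.0502/0.25) = -0.11627
  Q(2)·log₂(Q(2)/P(2)) = 0.6437·log₂(0.6437/0.25) = 0.87830
  Q(3)·log₂(Q(3)/P(3)) = 0.0552·log₂(0.0552/0.25) = -0.12029
  Q(4)·log₂(Q(4)/P(4)) = 0.2509·log₂(0.2509/0.25) = 0.00130

D_KL(Q||P) = -0.11627 + 0.87830 - 0.12029 + 0.00130 = 0.64304 ≈ 0.6430 bits

These are NOT equal (difference: 0.1384 bits). KL divergence is asymmetric: D_KL(P||Q) ≠ D_KL(Q||P) in general.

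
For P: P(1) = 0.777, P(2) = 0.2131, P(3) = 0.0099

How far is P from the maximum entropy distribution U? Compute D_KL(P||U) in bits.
0.7609 bits

U(i) = 1/3 for all i

D_KL(P||U) = Σ P(x) log₂(P(x) / (1/3))
           = Σ P(x) log₂(P(x)) + log₂(3)
           = log₂(3) - H(P)

H(P) = -Σ P(x) log₂(P(x)):
  -P(1)·log₂(P(1)) = -(0.777)·log₂(0.777) = 0.28284
  -P(2)·log₂(P(2)) = -(0.2131)·log₂(0.2131) = 0.47530
  -P(3)·log₂(P(3)) = -(0.0099)·log₂(0.0099) = 0.06592
H(P) = 0.28284 + 0.47530 + 0.06592 = 0.82406 bits

log₂(3) = 1.58496 bits

D_KL(P||U) = 1.58496 - 0.82406 = 0.76090 ≈ 0.7609 bits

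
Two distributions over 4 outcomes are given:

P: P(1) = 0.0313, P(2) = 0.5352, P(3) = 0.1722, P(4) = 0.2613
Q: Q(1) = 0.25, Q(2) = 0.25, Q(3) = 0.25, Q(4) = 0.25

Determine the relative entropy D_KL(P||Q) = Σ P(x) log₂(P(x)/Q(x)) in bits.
0.4180 bits

D_KL(P||Q) = Σ P(x) log₂(P(x)/Q(x))

Computing term by term:
  P(1)·log₂(P(1)/Q(1)) = 0.0313·log₂(0.0313/0.25) = -0.09383
  P(2)·log₂(P(2)/Q(2)) = 0.5352·log₂(0.5352/0.25) = 0.58773
  P(3)·log₂(P(3)/Q(3)) = 0.1722·log₂(0.1722/0.25) = -0.09262
  P(4)·log₂(P(4)/Q(4)) = 0.2613·log₂(0.2613/0.25) = 0.01667

D_KL(P||Q) = -0.09383 + 0.58773 - 0.09262 + 0.01667 = 0.41795 ≈ 0.4180 bits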